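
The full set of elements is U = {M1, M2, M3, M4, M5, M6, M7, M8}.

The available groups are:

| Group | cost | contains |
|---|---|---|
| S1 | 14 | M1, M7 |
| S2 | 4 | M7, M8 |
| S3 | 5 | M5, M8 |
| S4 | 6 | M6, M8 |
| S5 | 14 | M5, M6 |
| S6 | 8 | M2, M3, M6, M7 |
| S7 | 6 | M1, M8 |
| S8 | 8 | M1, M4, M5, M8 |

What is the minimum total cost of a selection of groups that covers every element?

S6, S8 together cover every element (S6 ∪ S8 = {M1, M2, M3, M4, M5, M6, M7, M8}); total cost 8 + 8 = 16.
The greedy pick S2, S6, S8 costs 20; no covering selection beats 16.

16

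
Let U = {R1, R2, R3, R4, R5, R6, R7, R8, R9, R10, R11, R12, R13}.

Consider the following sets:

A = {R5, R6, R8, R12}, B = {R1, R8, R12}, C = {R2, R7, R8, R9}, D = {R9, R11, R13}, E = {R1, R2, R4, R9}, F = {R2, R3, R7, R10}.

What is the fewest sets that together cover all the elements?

4

Take {A, D, E, F}. Their union is {R1, R2, R3, R4, R5, R6, R7, R8, R9, R10, R11, R12, R13}, which is all 13 elements.
Each set has at most 4 elements, and 3·4 = 12 < 13 — so at least 4 sets are needed, and 4 is optimal.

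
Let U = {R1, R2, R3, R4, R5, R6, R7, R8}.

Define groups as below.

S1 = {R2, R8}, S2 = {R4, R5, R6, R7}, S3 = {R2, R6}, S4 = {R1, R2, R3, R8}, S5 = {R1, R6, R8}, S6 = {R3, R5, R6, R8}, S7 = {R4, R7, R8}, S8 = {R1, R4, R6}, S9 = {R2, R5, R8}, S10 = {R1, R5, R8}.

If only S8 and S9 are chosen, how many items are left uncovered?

2

Union of S8, S9 = {R1, R2, R4, R5, R6, R8}.
Not covered: R3, R7 — 2 items.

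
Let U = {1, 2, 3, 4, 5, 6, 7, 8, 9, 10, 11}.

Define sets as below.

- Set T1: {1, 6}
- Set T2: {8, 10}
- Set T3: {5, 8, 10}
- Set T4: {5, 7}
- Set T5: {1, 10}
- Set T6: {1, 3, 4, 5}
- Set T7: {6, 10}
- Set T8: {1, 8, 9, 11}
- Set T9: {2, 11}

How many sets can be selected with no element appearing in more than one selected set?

T1, T2, T4, T9 are pairwise disjoint (T1={1,6}; T2={8,10}; T4={5,7}; T9={2,11}).
Every remaining set overlaps one of these, and no 5 of the listed sets are pairwise disjoint, so 4 is the maximum.

4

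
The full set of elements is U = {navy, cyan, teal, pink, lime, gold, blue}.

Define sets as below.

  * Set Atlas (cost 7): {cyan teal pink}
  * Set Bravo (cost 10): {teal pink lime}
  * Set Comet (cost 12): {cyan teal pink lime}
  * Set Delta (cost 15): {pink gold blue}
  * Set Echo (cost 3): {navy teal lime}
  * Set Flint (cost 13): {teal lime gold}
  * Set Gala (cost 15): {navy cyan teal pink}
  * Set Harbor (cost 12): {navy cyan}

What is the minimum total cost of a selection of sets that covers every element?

Atlas, Delta, Echo together cover every element (Atlas ∪ Delta ∪ Echo = {navy, cyan, teal, pink, lime, gold, blue}); total cost 7 + 15 + 3 = 25.
No covering selection has total cost below 25.

25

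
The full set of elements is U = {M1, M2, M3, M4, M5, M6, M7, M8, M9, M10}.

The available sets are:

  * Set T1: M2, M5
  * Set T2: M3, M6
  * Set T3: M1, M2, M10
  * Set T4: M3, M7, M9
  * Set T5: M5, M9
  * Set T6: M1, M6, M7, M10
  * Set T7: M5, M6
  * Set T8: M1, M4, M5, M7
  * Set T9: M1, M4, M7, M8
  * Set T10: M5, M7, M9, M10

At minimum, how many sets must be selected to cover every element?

Take {T1, T2, T9, T10}. Their union is {M1, M2, M3, M4, M5, M6, M7, M8, M9, M10}, which is all 10 elements.
No 3 of the 10 sets cover everything (all 120 combinations miss at least one element), so 4 is optimal.

4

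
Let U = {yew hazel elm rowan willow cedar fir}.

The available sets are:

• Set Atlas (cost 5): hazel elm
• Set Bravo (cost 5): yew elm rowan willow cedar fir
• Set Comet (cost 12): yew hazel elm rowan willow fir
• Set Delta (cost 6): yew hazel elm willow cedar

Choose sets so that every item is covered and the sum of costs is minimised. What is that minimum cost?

10

Atlas, Bravo together cover every item (Atlas ∪ Bravo = {yew, hazel, elm, rowan, willow, cedar, fir}); total cost 5 + 5 = 10.
No covering selection has total cost below 10.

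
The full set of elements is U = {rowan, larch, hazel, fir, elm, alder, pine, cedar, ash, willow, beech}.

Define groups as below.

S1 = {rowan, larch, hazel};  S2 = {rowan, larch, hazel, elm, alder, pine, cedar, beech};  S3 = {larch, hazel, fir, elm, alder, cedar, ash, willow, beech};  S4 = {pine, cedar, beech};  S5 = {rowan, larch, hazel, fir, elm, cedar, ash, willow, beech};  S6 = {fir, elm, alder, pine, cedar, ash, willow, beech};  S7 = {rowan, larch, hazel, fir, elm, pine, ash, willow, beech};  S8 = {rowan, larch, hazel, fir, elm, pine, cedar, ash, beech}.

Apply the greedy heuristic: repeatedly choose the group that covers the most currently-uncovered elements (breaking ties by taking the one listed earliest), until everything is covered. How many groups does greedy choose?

Greedy: pick S3 (covers 9 new) → pick S2 (covers 2 new). Total picks: 2.

2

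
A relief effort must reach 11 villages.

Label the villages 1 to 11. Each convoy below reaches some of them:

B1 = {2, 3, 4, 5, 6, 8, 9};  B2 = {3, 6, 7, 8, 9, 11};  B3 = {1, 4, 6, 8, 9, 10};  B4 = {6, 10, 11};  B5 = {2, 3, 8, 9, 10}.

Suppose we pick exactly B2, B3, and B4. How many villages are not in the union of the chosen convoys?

2

Union of B2, B3, B4 = {1, 3, 4, 6, 7, 8, 9, 10, 11}.
Not covered: 2, 5 — 2 villages.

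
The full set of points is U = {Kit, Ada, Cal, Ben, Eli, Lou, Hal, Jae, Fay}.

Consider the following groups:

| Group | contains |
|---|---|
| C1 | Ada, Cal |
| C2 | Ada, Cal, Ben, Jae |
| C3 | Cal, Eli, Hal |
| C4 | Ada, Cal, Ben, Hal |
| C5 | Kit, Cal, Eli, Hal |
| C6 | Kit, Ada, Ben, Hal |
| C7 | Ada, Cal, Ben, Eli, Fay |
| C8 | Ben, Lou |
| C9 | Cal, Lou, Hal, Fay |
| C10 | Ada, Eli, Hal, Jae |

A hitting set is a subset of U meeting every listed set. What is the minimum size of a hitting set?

3

Take H = {Ada, Cal, Ben}. Each listed group contains at least one of these, so H is a hitting set of size 3.
No choice of 2 points meets every group, so 3 is the minimum.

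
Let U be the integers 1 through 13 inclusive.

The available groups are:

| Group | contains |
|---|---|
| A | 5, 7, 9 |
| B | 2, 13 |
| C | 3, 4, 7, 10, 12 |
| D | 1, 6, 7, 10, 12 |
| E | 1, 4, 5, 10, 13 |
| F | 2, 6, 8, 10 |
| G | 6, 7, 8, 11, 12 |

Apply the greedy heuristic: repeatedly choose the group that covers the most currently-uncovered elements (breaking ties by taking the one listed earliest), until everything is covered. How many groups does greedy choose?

Greedy: pick C (covers 5 new) → pick E (covers 3 new) → pick F (covers 3 new) → pick A (covers 1 new) → pick G (covers 1 new). Total picks: 5.

5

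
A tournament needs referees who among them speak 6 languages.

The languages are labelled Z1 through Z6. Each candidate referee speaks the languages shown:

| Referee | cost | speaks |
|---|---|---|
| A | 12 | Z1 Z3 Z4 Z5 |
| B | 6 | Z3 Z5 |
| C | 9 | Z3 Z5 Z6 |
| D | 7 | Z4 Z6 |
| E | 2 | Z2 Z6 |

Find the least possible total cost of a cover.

A, E together cover every language (A ∪ E = {Z1, Z2, Z3, Z4, Z5, Z6}); total cost 12 + 2 = 14.
No covering selection has total cost below 14.

14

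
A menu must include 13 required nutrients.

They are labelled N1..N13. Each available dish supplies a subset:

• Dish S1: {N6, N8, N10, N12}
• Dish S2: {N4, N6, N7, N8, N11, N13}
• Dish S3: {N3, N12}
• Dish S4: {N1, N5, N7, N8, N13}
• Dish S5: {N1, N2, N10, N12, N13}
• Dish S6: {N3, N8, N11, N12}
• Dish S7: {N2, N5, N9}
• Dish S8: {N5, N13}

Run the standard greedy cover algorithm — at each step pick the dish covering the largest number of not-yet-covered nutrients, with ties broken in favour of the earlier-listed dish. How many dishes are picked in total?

Greedy: pick S2 (covers 6 new) → pick S5 (covers 4 new) → pick S7 (covers 2 new) → pick S3 (covers 1 new). Total picks: 4.

4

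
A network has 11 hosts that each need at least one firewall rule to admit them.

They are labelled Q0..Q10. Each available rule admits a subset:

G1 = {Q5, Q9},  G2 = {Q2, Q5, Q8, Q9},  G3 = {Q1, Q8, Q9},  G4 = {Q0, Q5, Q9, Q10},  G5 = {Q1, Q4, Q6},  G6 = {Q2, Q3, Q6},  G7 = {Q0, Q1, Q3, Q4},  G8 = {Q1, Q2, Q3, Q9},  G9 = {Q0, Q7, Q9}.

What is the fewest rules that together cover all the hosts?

Take {G3, G4, G5, G6, G9}. Their union is {Q0, Q1, Q2, Q3, Q4, Q5, Q6, Q7, Q8, Q9, Q10}, which is all 11 hosts.
No 4 of the 9 rules cover everything (all 126 combinations miss at least one host), so 5 is optimal.

5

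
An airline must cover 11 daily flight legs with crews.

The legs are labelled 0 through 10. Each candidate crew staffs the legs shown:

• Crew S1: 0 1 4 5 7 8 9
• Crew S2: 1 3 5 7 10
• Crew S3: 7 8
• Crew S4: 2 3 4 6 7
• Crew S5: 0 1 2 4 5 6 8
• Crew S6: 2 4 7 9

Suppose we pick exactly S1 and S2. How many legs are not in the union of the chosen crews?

2

Union of S1, S2 = {0, 1, 3, 4, 5, 7, 8, 9, 10}.
Not covered: 2, 6 — 2 legs.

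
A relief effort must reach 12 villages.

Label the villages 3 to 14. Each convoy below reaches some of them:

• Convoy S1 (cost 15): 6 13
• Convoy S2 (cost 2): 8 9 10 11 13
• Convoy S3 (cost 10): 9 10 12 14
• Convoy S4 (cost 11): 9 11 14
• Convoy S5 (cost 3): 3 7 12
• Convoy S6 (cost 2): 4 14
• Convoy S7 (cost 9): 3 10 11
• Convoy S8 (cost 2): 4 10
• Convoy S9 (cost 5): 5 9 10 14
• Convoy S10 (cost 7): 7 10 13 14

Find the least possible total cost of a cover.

27

S1, S2, S5, S6, S9 together cover every village (S1 ∪ S2 ∪ S5 ∪ S6 ∪ S9 = {3, 4, 5, 6, 7, 8, 9, 10, 11, 12, 13, 14}); total cost 15 + 2 + 3 + 2 + 5 = 27.
No covering selection has total cost below 27.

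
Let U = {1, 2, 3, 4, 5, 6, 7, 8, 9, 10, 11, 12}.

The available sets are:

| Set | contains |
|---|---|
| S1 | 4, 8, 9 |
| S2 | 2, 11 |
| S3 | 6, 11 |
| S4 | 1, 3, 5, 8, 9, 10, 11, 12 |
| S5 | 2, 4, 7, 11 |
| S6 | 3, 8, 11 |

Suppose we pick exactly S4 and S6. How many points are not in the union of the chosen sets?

Union of S4, S6 = {1, 3, 5, 8, 9, 10, 11, 12}.
Not covered: 2, 4, 6, 7 — 4 points.

4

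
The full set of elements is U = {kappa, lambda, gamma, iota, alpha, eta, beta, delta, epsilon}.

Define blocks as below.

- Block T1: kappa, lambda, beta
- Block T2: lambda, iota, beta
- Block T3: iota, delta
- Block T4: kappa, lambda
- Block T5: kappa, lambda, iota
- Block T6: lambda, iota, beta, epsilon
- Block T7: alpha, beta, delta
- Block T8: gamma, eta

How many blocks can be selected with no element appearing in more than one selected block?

3

T1, T3, T8 are pairwise disjoint (T1={kappa,lambda,beta}; T3={iota,delta}; T8={gamma,eta}).
Every remaining block overlaps one of these, and no 4 of the listed blocks are pairwise disjoint, so 3 is the maximum.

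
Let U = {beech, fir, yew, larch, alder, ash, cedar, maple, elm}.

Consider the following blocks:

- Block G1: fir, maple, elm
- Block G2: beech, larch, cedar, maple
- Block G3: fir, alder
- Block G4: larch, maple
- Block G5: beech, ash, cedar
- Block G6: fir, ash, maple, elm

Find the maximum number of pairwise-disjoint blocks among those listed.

3

G3, G4, G5 are pairwise disjoint (G3={fir,alder}; G4={larch,maple}; G5={beech,ash,cedar}).
Every remaining block overlaps one of these, and no 4 of the listed blocks are pairwise disjoint, so 3 is the maximum.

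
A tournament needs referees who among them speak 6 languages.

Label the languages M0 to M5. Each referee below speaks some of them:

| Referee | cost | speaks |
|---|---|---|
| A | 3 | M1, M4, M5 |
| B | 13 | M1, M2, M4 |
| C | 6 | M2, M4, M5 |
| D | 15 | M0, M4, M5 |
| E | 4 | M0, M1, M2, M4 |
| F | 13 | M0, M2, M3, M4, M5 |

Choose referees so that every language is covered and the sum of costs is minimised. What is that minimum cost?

16

A, F together cover every language (A ∪ F = {M0, M1, M2, M3, M4, M5}); total cost 3 + 13 = 16.
The greedy pick A, E, F costs 20; no covering selection beats 16.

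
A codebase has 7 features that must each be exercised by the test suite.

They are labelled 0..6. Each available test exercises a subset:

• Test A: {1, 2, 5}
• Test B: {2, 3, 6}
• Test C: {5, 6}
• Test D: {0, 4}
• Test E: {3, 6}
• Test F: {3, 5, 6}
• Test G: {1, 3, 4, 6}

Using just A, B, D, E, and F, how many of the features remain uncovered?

Union of A, B, D, E, F = {0, 1, 2, 3, 4, 5, 6} — that's every feature, so 0 are uncovered.

0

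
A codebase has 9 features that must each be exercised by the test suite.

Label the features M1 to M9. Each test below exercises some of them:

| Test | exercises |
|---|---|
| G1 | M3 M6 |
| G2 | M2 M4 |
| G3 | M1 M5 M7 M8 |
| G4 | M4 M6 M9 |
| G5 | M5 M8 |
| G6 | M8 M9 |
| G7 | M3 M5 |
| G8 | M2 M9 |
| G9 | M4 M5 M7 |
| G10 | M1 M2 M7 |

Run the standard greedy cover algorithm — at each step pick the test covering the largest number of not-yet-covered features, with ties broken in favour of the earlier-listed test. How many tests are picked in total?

Greedy: pick G3 (covers 4 new) → pick G4 (covers 3 new) → pick G1 (covers 1 new) → pick G2 (covers 1 new). Total picks: 4.

4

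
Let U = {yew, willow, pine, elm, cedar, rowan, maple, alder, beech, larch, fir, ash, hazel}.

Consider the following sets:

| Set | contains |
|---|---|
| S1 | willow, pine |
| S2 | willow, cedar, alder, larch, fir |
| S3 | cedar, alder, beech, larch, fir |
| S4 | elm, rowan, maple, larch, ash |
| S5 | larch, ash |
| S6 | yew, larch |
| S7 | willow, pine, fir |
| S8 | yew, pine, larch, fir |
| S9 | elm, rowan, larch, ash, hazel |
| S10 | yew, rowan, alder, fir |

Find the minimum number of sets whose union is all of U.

S3 and S4 and S7 and S8 and S9 together: S3 ∪ S4 ∪ S7 ∪ S8 ∪ S9 = {yew, willow, pine, elm, cedar, rowan, maple, alder, beech, larch, fir, ash, hazel} — every point is covered.
No 4 of the 10 sets cover everything (all 210 combinations miss at least one point), so 5 is optimal.

5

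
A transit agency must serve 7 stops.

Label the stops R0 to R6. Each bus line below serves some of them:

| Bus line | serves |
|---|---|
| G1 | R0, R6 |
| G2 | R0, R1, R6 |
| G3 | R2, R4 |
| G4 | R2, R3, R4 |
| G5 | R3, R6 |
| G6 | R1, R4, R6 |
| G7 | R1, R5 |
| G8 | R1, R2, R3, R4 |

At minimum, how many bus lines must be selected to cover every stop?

3

G1 and G4 and G7 together: G1 ∪ G4 ∪ G7 = {R0, R1, R2, R3, R4, R5, R6} — every stop is covered.
Only G7 contains R5, so G7 is forced; the remaining 5 stops need at least 2 more bus lines (each remaining bus line adds at most 3) — so at least 3 bus lines are needed, and 3 is optimal.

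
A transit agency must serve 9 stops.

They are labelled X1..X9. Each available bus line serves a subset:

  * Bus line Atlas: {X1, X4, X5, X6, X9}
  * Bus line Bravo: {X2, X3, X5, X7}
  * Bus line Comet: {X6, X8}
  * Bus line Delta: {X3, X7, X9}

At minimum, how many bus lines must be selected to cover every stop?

Take {Atlas, Bravo, Comet}. Their union is {X1, X2, X3, X4, X5, X6, X7, X8, X9}, which is all 9 stops.
Only Atlas contains X1, so Atlas is forced; the remaining 4 stops need at least 2 more bus lines (each remaining bus line adds at most 3) — so at least 3 bus lines are needed, and 3 is optimal.

3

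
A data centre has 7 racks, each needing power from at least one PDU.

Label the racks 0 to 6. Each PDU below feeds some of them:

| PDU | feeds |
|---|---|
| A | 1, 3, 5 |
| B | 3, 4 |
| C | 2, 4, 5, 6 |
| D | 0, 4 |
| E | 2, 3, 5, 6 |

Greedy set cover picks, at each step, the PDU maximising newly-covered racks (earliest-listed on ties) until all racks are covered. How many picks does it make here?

Greedy: pick C (covers 4 new) → pick A (covers 2 new) → pick D (covers 1 new). Total picks: 3.

3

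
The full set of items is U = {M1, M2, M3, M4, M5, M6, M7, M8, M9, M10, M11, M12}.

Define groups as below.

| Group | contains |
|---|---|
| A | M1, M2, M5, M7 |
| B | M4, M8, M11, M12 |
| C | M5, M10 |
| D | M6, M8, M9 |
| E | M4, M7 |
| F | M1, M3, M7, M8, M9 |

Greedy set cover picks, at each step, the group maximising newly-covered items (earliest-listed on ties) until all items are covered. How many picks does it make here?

Greedy: pick F (covers 5 new) → pick B (covers 3 new) → pick A (covers 2 new) → pick C (covers 1 new) → pick D (covers 1 new). Total picks: 5.

5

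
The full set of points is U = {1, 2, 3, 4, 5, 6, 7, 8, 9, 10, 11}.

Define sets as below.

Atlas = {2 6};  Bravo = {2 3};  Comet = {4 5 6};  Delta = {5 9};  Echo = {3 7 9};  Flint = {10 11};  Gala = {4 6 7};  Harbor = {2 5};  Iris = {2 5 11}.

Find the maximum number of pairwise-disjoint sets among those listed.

4

Bravo, Delta, Flint, Gala are pairwise disjoint (Bravo={2,3}; Delta={5,9}; Flint={10,11}; Gala={4,6,7}).
Every remaining set overlaps one of these, and no 5 of the listed sets are pairwise disjoint, so 4 is the maximum.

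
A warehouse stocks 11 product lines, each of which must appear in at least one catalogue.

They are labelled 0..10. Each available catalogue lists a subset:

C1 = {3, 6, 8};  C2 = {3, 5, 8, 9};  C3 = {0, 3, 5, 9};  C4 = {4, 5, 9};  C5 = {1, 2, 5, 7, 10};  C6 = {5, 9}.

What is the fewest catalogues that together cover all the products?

4

C1 and C3 and C4 and C5 together: C1 ∪ C3 ∪ C4 ∪ C5 = {0, 1, 2, 3, 4, 5, 6, 7, 8, 9, 10} — every product is covered.
No 3 of the 6 catalogues cover everything (all 20 combinations miss at least one product), so 4 is optimal.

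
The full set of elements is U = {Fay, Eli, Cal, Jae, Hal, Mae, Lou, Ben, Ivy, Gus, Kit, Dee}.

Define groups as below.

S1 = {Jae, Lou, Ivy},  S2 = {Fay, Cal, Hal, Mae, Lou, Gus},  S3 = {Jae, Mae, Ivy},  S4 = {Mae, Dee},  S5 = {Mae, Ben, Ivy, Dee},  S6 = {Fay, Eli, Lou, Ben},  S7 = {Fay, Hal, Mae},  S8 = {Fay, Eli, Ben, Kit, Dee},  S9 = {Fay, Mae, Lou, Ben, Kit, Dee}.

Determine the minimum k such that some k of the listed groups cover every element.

S2 and S3 and S8 together: S2 ∪ S3 ∪ S8 = {Fay, Eli, Cal, Jae, Hal, Mae, Lou, Ben, Ivy, Gus, Kit, Dee} — every element is covered.
Only S2 contains Cal, so S2 is forced; the remaining 6 elements need at least 2 more groups (each remaining group adds at most 4) — so at least 3 groups are needed, and 3 is optimal.

3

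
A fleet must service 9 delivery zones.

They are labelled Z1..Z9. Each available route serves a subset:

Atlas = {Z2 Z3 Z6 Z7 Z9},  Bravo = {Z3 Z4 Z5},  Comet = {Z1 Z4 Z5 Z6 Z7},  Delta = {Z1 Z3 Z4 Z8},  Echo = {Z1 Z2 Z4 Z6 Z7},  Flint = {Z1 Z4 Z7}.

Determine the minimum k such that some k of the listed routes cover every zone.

3

Take {Atlas, Comet, Delta}. Their union is {Z1, Z2, Z3, Z4, Z5, Z6, Z7, Z8, Z9}, which is all 9 zones.
Only Delta contains Z8, so Delta is forced; the remaining 5 zones need at least 2 more routes (each remaining route adds at most 4) — so at least 3 routes are needed, and 3 is optimal.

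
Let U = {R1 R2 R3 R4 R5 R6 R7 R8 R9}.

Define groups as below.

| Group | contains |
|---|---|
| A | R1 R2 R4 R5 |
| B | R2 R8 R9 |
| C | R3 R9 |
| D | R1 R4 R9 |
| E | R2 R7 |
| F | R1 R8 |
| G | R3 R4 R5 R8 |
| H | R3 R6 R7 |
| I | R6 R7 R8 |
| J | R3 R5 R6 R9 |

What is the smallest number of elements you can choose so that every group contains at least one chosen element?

4

T = {R2, R7, R8, R9} meets every group (each contains at least one member of T), and |T| = 4.
No choice of 3 elements meets every group, so 4 is the minimum.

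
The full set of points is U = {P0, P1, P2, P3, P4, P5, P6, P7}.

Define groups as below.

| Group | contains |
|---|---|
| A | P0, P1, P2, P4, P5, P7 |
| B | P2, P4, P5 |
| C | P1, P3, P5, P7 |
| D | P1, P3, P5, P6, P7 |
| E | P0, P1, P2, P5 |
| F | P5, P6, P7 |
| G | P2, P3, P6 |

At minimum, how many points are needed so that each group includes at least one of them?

H = {P2, P7} meets every group (each contains at least one member of H), and |H| = 2.
No single point lies in every group, so at least 2 are needed and 2 is optimal.

2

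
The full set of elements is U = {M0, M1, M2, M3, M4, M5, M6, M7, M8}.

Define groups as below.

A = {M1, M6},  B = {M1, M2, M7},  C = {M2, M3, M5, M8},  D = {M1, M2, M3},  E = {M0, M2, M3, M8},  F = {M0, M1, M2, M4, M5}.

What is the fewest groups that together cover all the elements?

4

A and B and C and F together: A ∪ B ∪ C ∪ F = {M0, M1, M2, M3, M4, M5, M6, M7, M8} — every element is covered.
No 3 of the 6 groups cover everything (all 20 combinations miss at least one element), so 4 is optimal.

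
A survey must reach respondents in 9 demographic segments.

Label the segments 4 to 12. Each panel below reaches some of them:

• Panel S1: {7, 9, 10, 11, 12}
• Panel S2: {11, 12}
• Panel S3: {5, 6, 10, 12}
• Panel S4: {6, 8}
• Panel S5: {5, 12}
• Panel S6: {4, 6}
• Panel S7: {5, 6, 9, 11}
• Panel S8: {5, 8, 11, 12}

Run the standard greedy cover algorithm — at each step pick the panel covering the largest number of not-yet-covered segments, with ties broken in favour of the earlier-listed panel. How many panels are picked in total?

Greedy: pick S1 (covers 5 new) → pick S3 (covers 2 new) → pick S4 (covers 1 new) → pick S6 (covers 1 new). Total picks: 4.
(The true minimum cover uses only 3 panels, so greedy is not optimal here.)

4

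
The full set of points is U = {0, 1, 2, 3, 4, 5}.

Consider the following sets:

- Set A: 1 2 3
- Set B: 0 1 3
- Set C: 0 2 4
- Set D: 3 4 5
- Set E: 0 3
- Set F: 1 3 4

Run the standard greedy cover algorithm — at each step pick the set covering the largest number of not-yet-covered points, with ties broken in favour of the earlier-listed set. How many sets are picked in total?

3

Greedy: pick A (covers 3 new) → pick C (covers 2 new) → pick D (covers 1 new). Total picks: 3.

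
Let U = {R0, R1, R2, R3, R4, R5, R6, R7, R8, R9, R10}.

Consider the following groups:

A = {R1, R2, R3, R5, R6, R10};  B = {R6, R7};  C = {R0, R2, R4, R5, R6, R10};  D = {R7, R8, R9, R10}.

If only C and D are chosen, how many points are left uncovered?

Union of C, D = {R0, R2, R4, R5, R6, R7, R8, R9, R10}.
Not covered: R1, R3 — 2 points.

2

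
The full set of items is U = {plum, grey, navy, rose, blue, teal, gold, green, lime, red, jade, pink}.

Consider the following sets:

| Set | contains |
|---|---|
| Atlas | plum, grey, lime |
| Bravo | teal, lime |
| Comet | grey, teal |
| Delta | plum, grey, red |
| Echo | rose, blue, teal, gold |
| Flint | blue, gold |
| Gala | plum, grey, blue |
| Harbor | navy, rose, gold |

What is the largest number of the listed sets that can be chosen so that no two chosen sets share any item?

3

Bravo, Gala, Harbor are pairwise disjoint (Bravo={teal,lime}; Gala={plum,grey,blue}; Harbor={navy,rose,gold}).
Every remaining set overlaps one of these, and no 4 of the listed sets are pairwise disjoint, so 3 is the maximum.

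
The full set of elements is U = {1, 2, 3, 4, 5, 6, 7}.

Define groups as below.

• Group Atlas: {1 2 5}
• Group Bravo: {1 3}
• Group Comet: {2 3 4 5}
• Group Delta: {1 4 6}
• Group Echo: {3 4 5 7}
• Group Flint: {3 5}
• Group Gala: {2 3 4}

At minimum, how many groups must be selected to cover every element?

3

Take {Comet, Delta, Echo}. Their union is {1, 2, 3, 4, 5, 6, 7}, which is all 7 elements.
Only Delta contains 6, so Delta is forced; the remaining 4 elements need at least 2 more groups (each remaining group adds at most 3) — so at least 3 groups are needed, and 3 is optimal.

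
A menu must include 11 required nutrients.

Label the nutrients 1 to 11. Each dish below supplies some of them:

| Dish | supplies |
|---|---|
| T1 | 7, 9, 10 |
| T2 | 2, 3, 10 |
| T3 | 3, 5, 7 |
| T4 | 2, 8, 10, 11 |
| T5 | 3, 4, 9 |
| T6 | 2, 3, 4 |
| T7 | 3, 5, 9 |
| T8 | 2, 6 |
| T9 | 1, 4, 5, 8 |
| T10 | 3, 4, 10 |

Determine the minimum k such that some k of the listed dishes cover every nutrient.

5

Take {T1, T3, T4, T8, T9}. Their union is {1, 2, 3, 4, 5, 6, 7, 8, 9, 10, 11}, which is all 11 nutrients.
No 4 of the 10 dishes cover everything (all 210 combinations miss at least one nutrient), so 5 is optimal.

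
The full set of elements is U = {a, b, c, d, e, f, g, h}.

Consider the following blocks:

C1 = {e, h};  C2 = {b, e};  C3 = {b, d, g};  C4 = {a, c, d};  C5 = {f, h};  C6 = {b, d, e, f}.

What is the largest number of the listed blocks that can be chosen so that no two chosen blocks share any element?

3

C2, C4, C5 are pairwise disjoint (C2={b,e}; C4={a,c,d}; C5={f,h}).
Every remaining block overlaps one of these, and no 4 of the listed blocks are pairwise disjoint, so 3 is the maximum.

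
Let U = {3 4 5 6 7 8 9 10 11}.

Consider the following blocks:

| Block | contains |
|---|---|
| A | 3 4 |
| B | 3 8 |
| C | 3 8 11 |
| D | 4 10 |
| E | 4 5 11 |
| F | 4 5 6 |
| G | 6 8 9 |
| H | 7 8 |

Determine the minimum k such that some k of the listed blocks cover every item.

5

Take {B, D, E, G, H}. Their union is {3, 4, 5, 6, 7, 8, 9, 10, 11}, which is all 9 items.
No 4 of the 8 blocks cover everything (all 70 combinations miss at least one item), so 5 is optimal.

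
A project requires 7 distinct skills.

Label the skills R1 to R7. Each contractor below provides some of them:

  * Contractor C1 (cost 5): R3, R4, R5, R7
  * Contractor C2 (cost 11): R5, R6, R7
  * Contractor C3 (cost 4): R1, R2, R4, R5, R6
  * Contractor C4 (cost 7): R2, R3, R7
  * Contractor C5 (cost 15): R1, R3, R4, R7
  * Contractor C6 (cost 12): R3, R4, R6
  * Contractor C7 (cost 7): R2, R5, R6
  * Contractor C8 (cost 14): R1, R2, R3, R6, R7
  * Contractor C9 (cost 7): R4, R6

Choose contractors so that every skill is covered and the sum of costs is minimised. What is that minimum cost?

9

C1, C3 together cover every skill (C1 ∪ C3 = {R1, R2, R3, R4, R5, R6, R7}); total cost 5 + 4 = 9.
No covering selection has total cost below 9.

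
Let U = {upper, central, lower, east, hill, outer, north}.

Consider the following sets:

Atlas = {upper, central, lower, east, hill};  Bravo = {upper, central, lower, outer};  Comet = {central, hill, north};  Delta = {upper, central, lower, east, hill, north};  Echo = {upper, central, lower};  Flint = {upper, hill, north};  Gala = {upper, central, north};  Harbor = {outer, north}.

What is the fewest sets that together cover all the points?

2

Take {Delta, Harbor}. Their union is {upper, central, lower, east, hill, outer, north}, which is all 7 points.
No single set has all 7 points (the largest, Delta, has 6), so 2 is optimal.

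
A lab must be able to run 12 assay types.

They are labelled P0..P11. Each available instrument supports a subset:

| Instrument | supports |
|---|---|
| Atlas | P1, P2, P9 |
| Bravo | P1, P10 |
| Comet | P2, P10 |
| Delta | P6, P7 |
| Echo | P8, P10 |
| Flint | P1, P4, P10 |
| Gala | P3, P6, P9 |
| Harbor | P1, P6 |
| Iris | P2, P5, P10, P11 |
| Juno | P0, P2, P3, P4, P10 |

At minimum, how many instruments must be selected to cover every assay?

Atlas and Delta and Echo and Iris and Juno together: Atlas ∪ Delta ∪ Echo ∪ Iris ∪ Juno = {P0, P1, P2, P3, P4, P5, P6, P7, P8, P9, P10, P11} — every assay is covered.
Only Juno contains P0, so Juno is forced; the remaining 7 assays need at least 4 more instruments (each remaining instrument adds at most 2) — so at least 5 instruments are needed, and 5 is optimal.

5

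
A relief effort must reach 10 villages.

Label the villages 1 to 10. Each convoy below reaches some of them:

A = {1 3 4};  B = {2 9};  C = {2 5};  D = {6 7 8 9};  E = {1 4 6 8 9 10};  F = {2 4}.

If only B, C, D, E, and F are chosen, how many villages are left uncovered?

1

Union of B, C, D, E, F = {1, 2, 4, 5, 6, 7, 8, 9, 10}.
Not covered: 3 — 1 village.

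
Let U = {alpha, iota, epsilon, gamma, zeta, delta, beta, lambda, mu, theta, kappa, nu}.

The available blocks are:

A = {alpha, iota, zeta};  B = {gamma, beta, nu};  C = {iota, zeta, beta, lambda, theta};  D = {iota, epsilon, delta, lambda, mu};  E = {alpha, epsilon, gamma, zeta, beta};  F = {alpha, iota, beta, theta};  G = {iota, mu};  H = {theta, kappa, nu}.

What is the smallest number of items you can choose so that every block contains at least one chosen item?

The 3 items {iota, beta, nu} hit every block.
The blocks E, G, H are pairwise disjoint, so any hitting set needs a separate item for each — at least 3. Hence 3 is optimal.

3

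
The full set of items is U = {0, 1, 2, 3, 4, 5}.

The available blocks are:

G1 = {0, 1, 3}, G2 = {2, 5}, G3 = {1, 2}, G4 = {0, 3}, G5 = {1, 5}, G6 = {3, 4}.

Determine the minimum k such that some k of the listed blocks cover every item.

G1, G2, and G6 cover everything between them: the union {0, 1, 2, 3, 4, 5} is all of U.
Only G6 contains 4, so G6 is forced; the remaining 4 items need at least 2 more blocks (each remaining block adds at most 2) — so at least 3 blocks are needed, and 3 is optimal.

3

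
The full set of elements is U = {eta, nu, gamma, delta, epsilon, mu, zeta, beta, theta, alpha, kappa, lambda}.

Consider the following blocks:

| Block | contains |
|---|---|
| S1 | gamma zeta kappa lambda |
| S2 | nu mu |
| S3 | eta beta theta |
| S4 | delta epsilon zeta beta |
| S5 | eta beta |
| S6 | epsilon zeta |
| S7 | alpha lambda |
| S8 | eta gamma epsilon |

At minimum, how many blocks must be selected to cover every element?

5

S1, S2, S3, S4, and S7 cover everything between them: the union {eta, nu, gamma, delta, epsilon, mu, zeta, beta, theta, alpha, kappa, lambda} is all of U.
No 4 of the 8 blocks cover everything (all 70 combinations miss at least one element), so 5 is optimal.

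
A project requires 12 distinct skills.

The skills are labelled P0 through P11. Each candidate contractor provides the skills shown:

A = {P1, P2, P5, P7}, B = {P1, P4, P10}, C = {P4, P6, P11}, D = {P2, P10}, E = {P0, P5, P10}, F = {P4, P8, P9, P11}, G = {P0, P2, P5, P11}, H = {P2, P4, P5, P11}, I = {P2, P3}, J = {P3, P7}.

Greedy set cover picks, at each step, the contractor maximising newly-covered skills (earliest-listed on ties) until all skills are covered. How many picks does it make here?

Greedy: pick A (covers 4 new) → pick F (covers 4 new) → pick E (covers 2 new) → pick C (covers 1 new) → pick I (covers 1 new). Total picks: 5.

5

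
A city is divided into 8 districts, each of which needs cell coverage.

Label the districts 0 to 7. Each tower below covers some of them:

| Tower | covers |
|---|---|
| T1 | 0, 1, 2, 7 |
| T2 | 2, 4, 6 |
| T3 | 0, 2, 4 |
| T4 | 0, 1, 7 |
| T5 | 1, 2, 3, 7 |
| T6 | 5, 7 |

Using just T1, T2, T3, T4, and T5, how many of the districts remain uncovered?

Union of T1, T2, T3, T4, T5 = {0, 1, 2, 3, 4, 6, 7}.
Not covered: 5 — 1 district.

1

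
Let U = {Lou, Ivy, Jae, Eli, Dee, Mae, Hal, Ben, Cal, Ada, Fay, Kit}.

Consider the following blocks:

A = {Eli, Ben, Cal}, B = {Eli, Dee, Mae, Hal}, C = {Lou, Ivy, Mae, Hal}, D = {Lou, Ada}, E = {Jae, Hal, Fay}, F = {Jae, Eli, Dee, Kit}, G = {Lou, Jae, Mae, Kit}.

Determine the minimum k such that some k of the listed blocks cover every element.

5

A, C, D, E, and F cover everything between them: the union {Lou, Ivy, Jae, Eli, Dee, Mae, Hal, Ben, Cal, Ada, Fay, Kit} is all of U.
No 4 of the 7 blocks cover everything (all 35 combinations miss at least one element), so 5 is optimal.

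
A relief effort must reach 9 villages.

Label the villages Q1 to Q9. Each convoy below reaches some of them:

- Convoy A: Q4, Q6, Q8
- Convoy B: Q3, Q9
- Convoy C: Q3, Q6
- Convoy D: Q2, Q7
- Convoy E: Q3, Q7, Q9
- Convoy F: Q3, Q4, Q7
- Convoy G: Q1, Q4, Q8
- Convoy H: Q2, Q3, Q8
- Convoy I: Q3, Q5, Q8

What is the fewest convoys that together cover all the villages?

C and D and E and G and I together: C ∪ D ∪ E ∪ G ∪ I = {Q1, Q2, Q3, Q4, Q5, Q6, Q7, Q8, Q9} — every village is covered.
No 4 of the 9 convoys cover everything (all 126 combinations miss at least one village), so 5 is optimal.

5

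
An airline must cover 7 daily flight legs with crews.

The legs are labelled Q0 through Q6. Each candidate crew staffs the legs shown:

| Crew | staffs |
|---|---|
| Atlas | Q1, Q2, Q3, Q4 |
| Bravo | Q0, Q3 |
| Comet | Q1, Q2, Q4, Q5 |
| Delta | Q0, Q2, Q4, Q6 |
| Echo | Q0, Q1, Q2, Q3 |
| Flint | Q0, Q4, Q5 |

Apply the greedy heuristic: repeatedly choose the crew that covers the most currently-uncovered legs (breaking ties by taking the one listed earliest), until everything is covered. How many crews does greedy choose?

Greedy: pick Atlas (covers 4 new) → pick Delta (covers 2 new) → pick Comet (covers 1 new). Total picks: 3.

3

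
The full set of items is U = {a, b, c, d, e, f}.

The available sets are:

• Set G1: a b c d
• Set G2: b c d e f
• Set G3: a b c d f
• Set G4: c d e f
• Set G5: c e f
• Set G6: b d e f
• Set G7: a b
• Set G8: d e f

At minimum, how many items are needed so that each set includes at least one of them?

Take H = {b, e}. Each listed set contains at least one of these, so H is a hitting set of size 2.
The sets G5, G7 are pairwise disjoint, so any hitting set needs a separate item for each — at least 2. Hence 2 is optimal.

2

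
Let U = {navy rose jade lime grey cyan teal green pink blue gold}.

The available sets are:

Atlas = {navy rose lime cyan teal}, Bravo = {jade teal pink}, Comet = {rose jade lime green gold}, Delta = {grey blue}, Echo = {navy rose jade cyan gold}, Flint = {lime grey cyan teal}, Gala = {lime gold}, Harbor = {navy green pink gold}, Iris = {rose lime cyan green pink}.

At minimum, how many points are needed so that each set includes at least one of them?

The 4 points {navy, lime, grey, teal} hit every set.
No choice of 3 points meets every set, so 4 is the minimum.

4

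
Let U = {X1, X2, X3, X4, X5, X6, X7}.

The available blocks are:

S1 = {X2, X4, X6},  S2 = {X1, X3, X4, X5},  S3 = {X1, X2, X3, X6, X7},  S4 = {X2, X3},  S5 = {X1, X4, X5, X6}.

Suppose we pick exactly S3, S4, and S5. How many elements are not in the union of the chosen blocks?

0

Union of S3, S4, S5 = {X1, X2, X3, X4, X5, X6, X7} — that's every element, so 0 are uncovered.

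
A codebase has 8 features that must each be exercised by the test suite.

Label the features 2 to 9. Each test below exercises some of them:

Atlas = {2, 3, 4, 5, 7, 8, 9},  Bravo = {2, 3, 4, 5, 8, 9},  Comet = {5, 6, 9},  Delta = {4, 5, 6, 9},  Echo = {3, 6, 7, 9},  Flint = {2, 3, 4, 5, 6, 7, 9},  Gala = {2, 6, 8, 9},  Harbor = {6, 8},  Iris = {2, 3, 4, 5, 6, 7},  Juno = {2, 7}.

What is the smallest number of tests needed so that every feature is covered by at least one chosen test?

2

Take {Atlas, Echo}. Their union is {2, 3, 4, 5, 6, 7, 8, 9}, which is all 8 features.
No single test has all 8 features (the largest, Atlas, has 7), so 2 is optimal.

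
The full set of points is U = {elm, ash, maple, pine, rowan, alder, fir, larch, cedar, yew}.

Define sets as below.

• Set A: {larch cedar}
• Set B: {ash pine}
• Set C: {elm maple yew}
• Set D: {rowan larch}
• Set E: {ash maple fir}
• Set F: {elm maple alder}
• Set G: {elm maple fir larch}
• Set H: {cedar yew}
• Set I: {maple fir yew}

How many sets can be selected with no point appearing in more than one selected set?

B, D, F, H are pairwise disjoint (B={ash,pine}; D={rowan,larch}; F={elm,maple,alder}; H={cedar,yew}).
Every remaining set overlaps one of these, and no 5 of the listed sets are pairwise disjoint, so 4 is the maximum.

4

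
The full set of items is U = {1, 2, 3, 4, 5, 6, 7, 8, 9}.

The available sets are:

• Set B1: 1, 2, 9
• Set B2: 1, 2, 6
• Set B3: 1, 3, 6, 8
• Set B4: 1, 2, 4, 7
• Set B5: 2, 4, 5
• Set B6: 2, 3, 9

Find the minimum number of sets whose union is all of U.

B3 and B4 and B5 and B6 together: B3 ∪ B4 ∪ B5 ∪ B6 = {1, 2, 3, 4, 5, 6, 7, 8, 9} — every item is covered.
No 3 of the 6 sets cover everything (all 20 combinations miss at least one item), so 4 is optimal.

4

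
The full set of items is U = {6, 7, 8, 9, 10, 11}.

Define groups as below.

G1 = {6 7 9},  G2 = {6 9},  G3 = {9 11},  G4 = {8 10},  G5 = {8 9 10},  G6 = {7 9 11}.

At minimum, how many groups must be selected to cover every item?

G2 and G5 and G6 together: G2 ∪ G5 ∪ G6 = {6, 7, 8, 9, 10, 11} — every item is covered.
No 2 of the 6 groups cover everything (all 15 combinations miss at least one item), so 3 is optimal.

3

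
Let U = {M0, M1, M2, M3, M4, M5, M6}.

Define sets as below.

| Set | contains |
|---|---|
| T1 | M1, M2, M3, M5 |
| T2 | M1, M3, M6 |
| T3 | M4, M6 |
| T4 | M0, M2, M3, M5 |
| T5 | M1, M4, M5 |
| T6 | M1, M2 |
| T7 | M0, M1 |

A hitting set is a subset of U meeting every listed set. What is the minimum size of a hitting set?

3

Take H = {M1, M2, M6}. Each listed set contains at least one of these, so H is a hitting set of size 3.
No choice of 2 elements meets every set, so 3 is the minimum.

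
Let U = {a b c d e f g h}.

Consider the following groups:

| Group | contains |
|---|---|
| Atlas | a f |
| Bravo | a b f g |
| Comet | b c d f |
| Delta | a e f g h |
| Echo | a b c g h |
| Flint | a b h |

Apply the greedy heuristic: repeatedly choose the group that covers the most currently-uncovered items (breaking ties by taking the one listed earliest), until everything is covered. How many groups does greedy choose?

Greedy: pick Delta (covers 5 new) → pick Comet (covers 3 new). Total picks: 2.

2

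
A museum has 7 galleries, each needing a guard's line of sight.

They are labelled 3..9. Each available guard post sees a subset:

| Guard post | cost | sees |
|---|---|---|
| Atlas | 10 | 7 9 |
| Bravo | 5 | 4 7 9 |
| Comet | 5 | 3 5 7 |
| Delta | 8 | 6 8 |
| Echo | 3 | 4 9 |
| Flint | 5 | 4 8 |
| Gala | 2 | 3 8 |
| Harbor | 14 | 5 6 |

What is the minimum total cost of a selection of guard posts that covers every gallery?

Comet, Delta, Echo together cover every gallery (Comet ∪ Delta ∪ Echo = {3, 4, 5, 6, 7, 8, 9}); total cost 5 + 8 + 3 = 16.
The greedy pick Gala, Echo, Comet, Delta costs 18; no covering selection beats 16.

16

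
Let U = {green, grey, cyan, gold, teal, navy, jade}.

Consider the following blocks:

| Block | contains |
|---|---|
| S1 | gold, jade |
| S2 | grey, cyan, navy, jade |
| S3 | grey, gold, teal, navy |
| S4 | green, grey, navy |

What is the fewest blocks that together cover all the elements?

Take {S2, S3, S4}. Their union is {green, grey, cyan, gold, teal, navy, jade}, which is all 7 elements.
Only S4 contains green, so S4 is forced; the remaining 4 elements need at least 2 more blocks (each remaining block adds at most 2) — so at least 3 blocks are needed, and 3 is optimal.

3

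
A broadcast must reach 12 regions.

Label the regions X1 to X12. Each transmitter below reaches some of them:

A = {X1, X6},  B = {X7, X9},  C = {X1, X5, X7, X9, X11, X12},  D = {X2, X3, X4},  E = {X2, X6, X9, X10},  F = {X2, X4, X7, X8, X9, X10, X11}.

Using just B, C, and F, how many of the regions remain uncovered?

Union of B, C, F = {X1, X2, X4, X5, X7, X8, X9, X10, X11, X12}.
Not covered: X3, X6 — 2 regions.

2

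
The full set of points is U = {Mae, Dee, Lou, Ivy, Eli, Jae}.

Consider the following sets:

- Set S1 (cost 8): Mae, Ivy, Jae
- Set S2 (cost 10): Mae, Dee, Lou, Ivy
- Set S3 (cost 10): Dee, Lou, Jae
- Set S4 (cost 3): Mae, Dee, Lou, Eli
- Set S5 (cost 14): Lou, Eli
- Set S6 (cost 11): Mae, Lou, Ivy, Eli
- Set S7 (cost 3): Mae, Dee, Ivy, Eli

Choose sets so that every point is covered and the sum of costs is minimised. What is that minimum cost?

S1, S4 together cover every point (S1 ∪ S4 = {Mae, Dee, Lou, Ivy, Eli, Jae}); total cost 8 + 3 = 11.
The greedy pick S4, S7, S1 costs 14; no covering selection beats 11.

11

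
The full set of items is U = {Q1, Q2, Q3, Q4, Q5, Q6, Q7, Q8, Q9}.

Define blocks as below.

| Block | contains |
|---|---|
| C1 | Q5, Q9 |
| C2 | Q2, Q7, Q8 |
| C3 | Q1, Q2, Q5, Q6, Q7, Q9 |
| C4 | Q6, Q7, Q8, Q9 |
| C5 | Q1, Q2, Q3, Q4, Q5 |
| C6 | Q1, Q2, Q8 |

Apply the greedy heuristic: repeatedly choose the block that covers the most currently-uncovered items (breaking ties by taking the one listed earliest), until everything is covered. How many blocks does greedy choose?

3

Greedy: pick C3 (covers 6 new) → pick C5 (covers 2 new) → pick C2 (covers 1 new). Total picks: 3.
(The true minimum cover uses only 2 blocks, so greedy is not optimal here.)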